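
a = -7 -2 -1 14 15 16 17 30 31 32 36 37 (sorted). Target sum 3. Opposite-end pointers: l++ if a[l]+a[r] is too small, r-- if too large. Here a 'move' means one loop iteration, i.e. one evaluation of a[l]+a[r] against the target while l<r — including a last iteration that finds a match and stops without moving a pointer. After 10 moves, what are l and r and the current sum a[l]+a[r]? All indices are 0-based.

l=1, r=2, sum=-3

[0,11] -7+37=30 >3 → r--
[0,10] -7+36=29 >3 → r--
[0,9] -7+32=25 >3 → r--
[0,8] -7+31=24 >3 → r--
[0,7] -7+30=23 >3 → r--
[0,6] -7+17=10 >3 → r--
[0,5] -7+16=9 >3 → r--
[0,4] -7+15=8 >3 → r--
[0,3] -7+14=7 >3 → r--
[0,2] -7+-1=-8 <3 → l++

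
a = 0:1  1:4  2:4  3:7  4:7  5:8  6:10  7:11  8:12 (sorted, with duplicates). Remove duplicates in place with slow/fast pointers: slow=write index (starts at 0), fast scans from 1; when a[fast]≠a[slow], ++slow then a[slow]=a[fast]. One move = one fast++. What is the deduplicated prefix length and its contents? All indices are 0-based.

(s=0,f=1) a[fast]=4≠a[slow]=1 write a[1]=4 → slow++,fast++
(s=1,f=2) a[fast]=4=a[slow] dup → fast++
(s=1,f=3) a[fast]=7≠a[slow]=4 write a[2]=7 → slow++,fast++
(s=2,f=4) a[fast]=7=a[slow] dup → fast++
(s=2,f=5) a[fast]=8≠a[slow]=7 write a[3]=8 → slow++,fast++
(s=3,f=6) a[fast]=10≠a[slow]=8 write a[4]=10 → slow++,fast++
(s=4,f=7) a[fast]=11≠a[slow]=10 write a[5]=11 → slow++,fast++
(s=5,f=8) a[fast]=12≠a[slow]=11 write a[6]=12 → slow++,fast++

length 7; prefix = [1, 4, 7, 8, 10, 11, 12]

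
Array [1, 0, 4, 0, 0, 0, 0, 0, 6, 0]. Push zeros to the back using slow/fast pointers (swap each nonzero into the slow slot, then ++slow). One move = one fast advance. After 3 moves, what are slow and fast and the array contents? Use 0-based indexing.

(s=0,f=0) a[fast]=1≠0 swap→a[0]=1 → slow++,fast++
(s=1,f=1) a[fast]=0 → fast++
(s=1,f=2) a[fast]=4≠0 swap→a[1]=4 → slow++,fast++

slow=2, fast=3, a=[1, 4, 0, 0, 0, 0, 0, 0, 6, 0]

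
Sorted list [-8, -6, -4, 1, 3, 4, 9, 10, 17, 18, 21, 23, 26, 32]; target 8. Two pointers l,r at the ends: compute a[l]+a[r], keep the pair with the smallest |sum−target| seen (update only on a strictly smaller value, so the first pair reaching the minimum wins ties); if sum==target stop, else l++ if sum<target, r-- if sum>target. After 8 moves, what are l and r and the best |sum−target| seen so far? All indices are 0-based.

l=0 r=13: -8+32=24 d=16 *, r--
l=0 r=12: -8+26=18 d=10 *, r--
l=0 r=11: -8+23=15 d=7 *, r--
l=0 r=10: -8+21=13 d=5 *, r--
l=0 r=9: -8+18=10 d=2 *, r--
l=0 r=8: -8+17=9 d=1 *, r--
l=0 r=7: -8+10=2 d=6, l++
l=1 r=7: -6+10=4 d=4, l++

l=2, r=7, best |Δ|=1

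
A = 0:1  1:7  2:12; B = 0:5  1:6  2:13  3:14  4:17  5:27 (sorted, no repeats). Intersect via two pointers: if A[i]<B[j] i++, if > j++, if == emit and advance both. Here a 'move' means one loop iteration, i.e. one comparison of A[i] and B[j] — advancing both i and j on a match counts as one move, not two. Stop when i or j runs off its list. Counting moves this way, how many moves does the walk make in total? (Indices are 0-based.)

5 moves

i=0 j=0: 1<5, i++
i=1 j=0: 7>5, j++
i=1 j=1: 7>6, j++
i=1 j=2: 7<13, i++
i=2 j=2: 12<13, i++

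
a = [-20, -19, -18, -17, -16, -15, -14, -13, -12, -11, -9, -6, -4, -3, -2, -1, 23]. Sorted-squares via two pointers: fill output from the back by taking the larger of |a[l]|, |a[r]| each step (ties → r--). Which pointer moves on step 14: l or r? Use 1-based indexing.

[1,17] |-20|<=|23| out[17]=529 → r--
[1,16] |-20|>|-1| out[16]=400 → l++
[2,16] |-19|>|-1| out[15]=361 → l++
[3,16] |-18|>|-1| out[14]=324 → l++
[4,16] |-17|>|-1| out[13]=289 → l++
[5,16] |-16|>|-1| out[12]=256 → l++
[6,16] |-15|>|-1| out[11]=225 → l++
[7,16] |-14|>|-1| out[10]=196 → l++
[8,16] |-13|>|-1| out[9]=169 → l++
[9,16] |-12|>|-1| out[8]=144 → l++
[10,16] |-11|>|-1| out[7]=121 → l++
[11,16] |-9|>|-1| out[6]=81 → l++
[12,16] |-6|>|-1| out[5]=36 → l++
[13,16] |-4|>|-1| out[4]=16 → l++

l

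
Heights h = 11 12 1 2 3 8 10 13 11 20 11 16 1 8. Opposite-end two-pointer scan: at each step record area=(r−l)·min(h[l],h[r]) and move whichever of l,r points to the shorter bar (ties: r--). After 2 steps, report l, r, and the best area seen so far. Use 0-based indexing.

l=0, r=11, best area=104

[0,13] min(11,8)*13=104 best=104 * → r--
[0,12] min(11,1)*12=12 best=104 → r--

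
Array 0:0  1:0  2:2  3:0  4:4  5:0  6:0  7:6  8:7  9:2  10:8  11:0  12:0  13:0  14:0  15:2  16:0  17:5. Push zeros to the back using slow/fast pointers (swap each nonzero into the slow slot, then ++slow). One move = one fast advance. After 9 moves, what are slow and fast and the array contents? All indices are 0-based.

slow=4, fast=9, a=[2, 4, 6, 7, 0, 0, 0, 0, 0, 2, 8, 0, 0, 0, 0, 2, 0, 5]

slow=0 fast=0: a[fast]=0, fast++
slow=0 fast=1: a[fast]=0, fast++
slow=0 fast=2: a[fast]=2≠0 swap→a[0]=2, slow++,fast++
slow=1 fast=3: a[fast]=0, fast++
slow=1 fast=4: a[fast]=4≠0 swap→a[1]=4, slow++,fast++
slow=2 fast=5: a[fast]=0, fast++
slow=2 fast=6: a[fast]=0, fast++
slow=2 fast=7: a[fast]=6≠0 swap→a[2]=6, slow++,fast++
slow=3 fast=8: a[fast]=7≠0 swap→a[3]=7, slow++,fast++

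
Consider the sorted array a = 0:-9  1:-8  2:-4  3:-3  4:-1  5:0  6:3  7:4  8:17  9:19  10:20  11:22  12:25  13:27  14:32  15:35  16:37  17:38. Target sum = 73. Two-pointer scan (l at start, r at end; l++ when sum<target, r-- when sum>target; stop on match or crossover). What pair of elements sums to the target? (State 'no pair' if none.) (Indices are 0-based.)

(35, 38)

l=0 r=17: -9+38=29 <73, l++
l=1 r=17: -8+38=30 <73, l++
l=2 r=17: -4+38=34 <73, l++
l=3 r=17: -3+38=35 <73, l++
l=4 r=17: -1+38=37 <73, l++
l=5 r=17: 0+38=38 <73, l++
l=6 r=17: 3+38=41 <73, l++
l=7 r=17: 4+38=42 <73, l++
l=8 r=17: 17+38=55 <73, l++
l=9 r=17: 19+38=57 <73, l++
l=10 r=17: 20+38=58 <73, l++
l=11 r=17: 22+38=60 <73, l++
l=12 r=17: 25+38=63 <73, l++
l=13 r=17: 27+38=65 <73, l++
l=14 r=17: 32+38=70 <73, l++
l=15 r=17: 35+38=73, found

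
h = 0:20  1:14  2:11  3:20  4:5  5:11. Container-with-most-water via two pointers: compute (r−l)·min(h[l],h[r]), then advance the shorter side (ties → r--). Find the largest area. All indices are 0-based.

max area = 60

[0,5] min(20,11)*5=55 best=55 * → r--
[0,4] min(20,5)*4=20 best=55 → r--
[0,3] min(20,20)*3=60 best=60 * → r--
[0,2] min(20,11)*2=22 best=60 → r--
[0,1] min(20,14)*1=14 best=60 → r--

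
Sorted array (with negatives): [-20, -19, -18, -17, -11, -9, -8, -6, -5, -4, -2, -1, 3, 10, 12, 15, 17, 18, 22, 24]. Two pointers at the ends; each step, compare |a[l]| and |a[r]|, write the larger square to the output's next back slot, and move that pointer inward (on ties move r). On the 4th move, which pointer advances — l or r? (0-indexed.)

l

[0,19] |-20|<=|24| out[19]=576 → r--
[0,18] |-20|<=|22| out[18]=484 → r--
[0,17] |-20|>|18| out[17]=400 → l++
[1,17] |-19|>|18| out[16]=361 → l++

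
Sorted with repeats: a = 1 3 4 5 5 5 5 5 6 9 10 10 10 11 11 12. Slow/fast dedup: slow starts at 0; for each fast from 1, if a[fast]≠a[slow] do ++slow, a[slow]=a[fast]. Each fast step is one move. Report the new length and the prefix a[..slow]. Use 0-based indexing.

length 9; prefix = [1, 3, 4, 5, 6, 9, 10, 11, 12]

(s=0,f=1) a[fast]=3≠a[slow]=1 write a[1]=3 → slow++,fast++
(s=1,f=2) a[fast]=4≠a[slow]=3 write a[2]=4 → slow++,fast++
(s=2,f=3) a[fast]=5≠a[slow]=4 write a[3]=5 → slow++,fast++
(s=3,f=4) a[fast]=5=a[slow] dup → fast++
(s=3,f=5) a[fast]=5=a[slow] dup → fast++
(s=3,f=6) a[fast]=5=a[slow] dup → fast++
(s=3,f=7) a[fast]=5=a[slow] dup → fast++
(s=3,f=8) a[fast]=6≠a[slow]=5 write a[4]=6 → slow++,fast++
(s=4,f=9) a[fast]=9≠a[slow]=6 write a[5]=9 → slow++,fast++
(s=5,f=10) a[fast]=10≠a[slow]=9 write a[6]=10 → slow++,fast++
(s=6,f=11) a[fast]=10=a[slow] dup → fast++
(s=6,f=12) a[fast]=10=a[slow] dup → fast++
(s=6,f=13) a[fast]=11≠a[slow]=10 write a[7]=11 → slow++,fast++
(s=7,f=14) a[fast]=11=a[slow] dup → fast++
(s=7,f=15) a[fast]=12≠a[slow]=11 write a[8]=12 → slow++,fast++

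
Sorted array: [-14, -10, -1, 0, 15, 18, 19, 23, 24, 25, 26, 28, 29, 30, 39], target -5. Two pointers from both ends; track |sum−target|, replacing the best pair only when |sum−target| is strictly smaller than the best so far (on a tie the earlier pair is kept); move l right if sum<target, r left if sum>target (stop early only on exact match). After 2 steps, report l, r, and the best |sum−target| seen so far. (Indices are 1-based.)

l=1, r=13, best |Δ|=21

l=1 r=15: -14+39=25 d=30 *, r--
l=1 r=14: -14+30=16 d=21 *, r--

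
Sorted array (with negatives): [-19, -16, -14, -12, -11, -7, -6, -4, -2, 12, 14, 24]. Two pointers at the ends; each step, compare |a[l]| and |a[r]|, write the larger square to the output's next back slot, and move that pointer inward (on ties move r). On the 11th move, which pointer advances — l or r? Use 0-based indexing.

l

l=0 r=11: |-19|<=|24| out[11]=576, r--
l=0 r=10: |-19|>|14| out[10]=361, l++
l=1 r=10: |-16|>|14| out[9]=256, l++
l=2 r=10: |-14|<=|14| out[8]=196, r--
l=2 r=9: |-14|>|12| out[7]=196, l++
l=3 r=9: |-12|<=|12| out[6]=144, r--
l=3 r=8: |-12|>|-2| out[5]=144, l++
l=4 r=8: |-11|>|-2| out[4]=121, l++
l=5 r=8: |-7|>|-2| out[3]=49, l++
l=6 r=8: |-6|>|-2| out[2]=36, l++
l=7 r=8: |-4|>|-2| out[1]=16, l++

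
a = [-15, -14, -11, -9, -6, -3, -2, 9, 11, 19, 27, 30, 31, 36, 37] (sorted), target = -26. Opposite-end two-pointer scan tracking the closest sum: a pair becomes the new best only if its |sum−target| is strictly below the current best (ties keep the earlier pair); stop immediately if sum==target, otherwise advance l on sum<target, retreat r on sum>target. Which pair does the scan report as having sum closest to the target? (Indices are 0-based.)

pair (-15, -11) with sum -26 (|Δ|=0)

l=0 r=14: -15+37=22 d=48 *, r--
l=0 r=13: -15+36=21 d=47 *, r--
l=0 r=12: -15+31=16 d=42 *, r--
l=0 r=11: -15+30=15 d=41 *, r--
l=0 r=10: -15+27=12 d=38 *, r--
l=0 r=9: -15+19=4 d=30 *, r--
l=0 r=8: -15+11=-4 d=22 *, r--
l=0 r=7: -15+9=-6 d=20 *, r--
l=0 r=6: -15+-2=-17 d=9 *, r--
l=0 r=5: -15+-3=-18 d=8 *, r--
l=0 r=4: -15+-6=-21 d=5 *, r--
l=0 r=3: -15+-9=-24 d=2 *, r--
l=0 r=2: -15+-11=-26 d=0 *, stop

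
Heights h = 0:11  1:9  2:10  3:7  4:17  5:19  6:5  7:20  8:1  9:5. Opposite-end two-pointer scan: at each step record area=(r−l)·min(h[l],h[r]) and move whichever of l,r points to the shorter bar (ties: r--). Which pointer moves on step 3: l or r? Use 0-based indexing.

l

l=0 r=9: min(11,5)*9=45 best=45 *, r--
l=0 r=8: min(11,1)*8=8 best=45, r--
l=0 r=7: min(11,20)*7=77 best=77 *, l++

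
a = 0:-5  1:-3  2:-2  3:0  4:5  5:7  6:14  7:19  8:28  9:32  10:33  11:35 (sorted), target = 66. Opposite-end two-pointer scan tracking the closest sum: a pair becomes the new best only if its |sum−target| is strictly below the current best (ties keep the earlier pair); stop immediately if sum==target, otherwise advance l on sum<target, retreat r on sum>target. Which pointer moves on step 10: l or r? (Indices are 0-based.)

r

[0,11] -5+35=30 d=36 * → l++
[1,11] -3+35=32 d=34 * → l++
[2,11] -2+35=33 d=33 * → l++
[3,11] 0+35=35 d=31 * → l++
[4,11] 5+35=40 d=26 * → l++
[5,11] 7+35=42 d=24 * → l++
[6,11] 14+35=49 d=17 * → l++
[7,11] 19+35=54 d=12 * → l++
[8,11] 28+35=63 d=3 * → l++
[9,11] 32+35=67 d=1 * → r--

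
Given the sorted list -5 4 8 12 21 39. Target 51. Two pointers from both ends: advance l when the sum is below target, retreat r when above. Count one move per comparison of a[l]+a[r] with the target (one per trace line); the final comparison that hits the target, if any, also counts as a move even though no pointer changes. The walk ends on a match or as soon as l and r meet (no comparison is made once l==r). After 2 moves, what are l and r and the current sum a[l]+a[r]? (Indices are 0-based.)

l=2, r=5, sum=47

[0,5] -5+39=34 <51 → l++
[1,5] 4+39=43 <51 → l++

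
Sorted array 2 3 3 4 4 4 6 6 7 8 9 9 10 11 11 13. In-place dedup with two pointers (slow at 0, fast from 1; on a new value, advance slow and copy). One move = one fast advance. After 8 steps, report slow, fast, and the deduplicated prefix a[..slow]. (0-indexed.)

slow=4, fast=9, prefix=[2, 3, 4, 6, 7]

slow=0 fast=1: a[fast]=3≠a[slow]=2 write a[1]=3, slow++,fast++
slow=1 fast=2: a[fast]=3=a[slow] dup, fast++
slow=1 fast=3: a[fast]=4≠a[slow]=3 write a[2]=4, slow++,fast++
slow=2 fast=4: a[fast]=4=a[slow] dup, fast++
slow=2 fast=5: a[fast]=4=a[slow] dup, fast++
slow=2 fast=6: a[fast]=6≠a[slow]=4 write a[3]=6, slow++,fast++
slow=3 fast=7: a[fast]=6=a[slow] dup, fast++
slow=3 fast=8: a[fast]=7≠a[slow]=6 write a[4]=7, slow++,fast++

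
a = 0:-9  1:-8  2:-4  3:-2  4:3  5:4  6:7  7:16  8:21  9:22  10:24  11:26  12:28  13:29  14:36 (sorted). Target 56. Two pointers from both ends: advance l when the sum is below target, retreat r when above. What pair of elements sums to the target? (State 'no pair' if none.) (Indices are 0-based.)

[0,14] -9+36=27 <56 → l++
[1,14] -8+36=28 <56 → l++
[2,14] -4+36=32 <56 → l++
[3,14] -2+36=34 <56 → l++
[4,14] 3+36=39 <56 → l++
[5,14] 4+36=40 <56 → l++
[6,14] 7+36=43 <56 → l++
[7,14] 16+36=52 <56 → l++
[8,14] 21+36=57 >56 → r--
[8,13] 21+29=50 <56 → l++
[9,13] 22+29=51 <56 → l++
[10,13] 24+29=53 <56 → l++
[11,13] 26+29=55 <56 → l++
[12,13] 28+29=57 >56 → r--

no pair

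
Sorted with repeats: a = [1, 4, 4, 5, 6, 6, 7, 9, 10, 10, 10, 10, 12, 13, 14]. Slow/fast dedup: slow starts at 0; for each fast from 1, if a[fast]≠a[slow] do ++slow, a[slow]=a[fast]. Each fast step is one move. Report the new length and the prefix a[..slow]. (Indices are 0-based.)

slow=0 fast=1: a[fast]=4≠a[slow]=1 write a[1]=4, slow++,fast++
slow=1 fast=2: a[fast]=4=a[slow] dup, fast++
slow=1 fast=3: a[fast]=5≠a[slow]=4 write a[2]=5, slow++,fast++
slow=2 fast=4: a[fast]=6≠a[slow]=5 write a[3]=6, slow++,fast++
slow=3 fast=5: a[fast]=6=a[slow] dup, fast++
slow=3 fast=6: a[fast]=7≠a[slow]=6 write a[4]=7, slow++,fast++
slow=4 fast=7: a[fast]=9≠a[slow]=7 write a[5]=9, slow++,fast++
slow=5 fast=8: a[fast]=10≠a[slow]=9 write a[6]=10, slow++,fast++
slow=6 fast=9: a[fast]=10=a[slow] dup, fast++
slow=6 fast=10: a[fast]=10=a[slow] dup, fast++
slow=6 fast=11: a[fast]=10=a[slow] dup, fast++
slow=6 fast=12: a[fast]=12≠a[slow]=10 write a[7]=12, slow++,fast++
slow=7 fast=13: a[fast]=13≠a[slow]=12 write a[8]=13, slow++,fast++
slow=8 fast=14: a[fast]=14≠a[slow]=13 write a[9]=14, slow++,fast++

length 10; prefix = [1, 4, 5, 6, 7, 9, 10, 12, 13, 14]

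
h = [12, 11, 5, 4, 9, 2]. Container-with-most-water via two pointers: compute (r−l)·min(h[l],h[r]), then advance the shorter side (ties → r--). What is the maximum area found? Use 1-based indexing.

max area = 36

[1,6] min(12,2)*5=10 best=10 * → r--
[1,5] min(12,9)*4=36 best=36 * → r--
[1,4] min(12,4)*3=12 best=36 → r--
[1,3] min(12,5)*2=10 best=36 → r--
[1,2] min(12,11)*1=11 best=36 → r--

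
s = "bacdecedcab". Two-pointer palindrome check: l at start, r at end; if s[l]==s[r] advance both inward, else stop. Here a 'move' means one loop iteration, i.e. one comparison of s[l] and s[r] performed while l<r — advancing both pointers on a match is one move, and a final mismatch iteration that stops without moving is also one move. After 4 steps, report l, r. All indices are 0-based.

l=4, r=6

[0,10] 'b'=='b' → l++,r--
[1,9] 'a'=='a' → l++,r--
[2,8] 'c'=='c' → l++,r--
[3,7] 'd'=='d' → l++,r--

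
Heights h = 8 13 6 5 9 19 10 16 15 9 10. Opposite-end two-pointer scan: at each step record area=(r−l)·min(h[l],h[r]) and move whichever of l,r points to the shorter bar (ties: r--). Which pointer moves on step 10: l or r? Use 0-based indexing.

r

l=0 r=10: min(8,10)*10=80 best=80 *, l++
l=1 r=10: min(13,10)*9=90 best=90 *, r--
l=1 r=9: min(13,9)*8=72 best=90, r--
l=1 r=8: min(13,15)*7=91 best=91 *, l++
l=2 r=8: min(6,15)*6=36 best=91, l++
l=3 r=8: min(5,15)*5=25 best=91, l++
l=4 r=8: min(9,15)*4=36 best=91, l++
l=5 r=8: min(19,15)*3=45 best=91, r--
l=5 r=7: min(19,16)*2=32 best=91, r--
l=5 r=6: min(19,10)*1=10 best=91, r--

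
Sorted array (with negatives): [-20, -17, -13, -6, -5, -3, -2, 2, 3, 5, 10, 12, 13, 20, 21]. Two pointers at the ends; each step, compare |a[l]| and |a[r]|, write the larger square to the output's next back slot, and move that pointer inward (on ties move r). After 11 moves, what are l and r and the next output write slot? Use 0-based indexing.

l=5, r=8, next write slot=3

l=0 r=14: |-20|<=|21| out[14]=441, r--
l=0 r=13: |-20|<=|20| out[13]=400, r--
l=0 r=12: |-20|>|13| out[12]=400, l++
l=1 r=12: |-17|>|13| out[11]=289, l++
l=2 r=12: |-13|<=|13| out[10]=169, r--
l=2 r=11: |-13|>|12| out[9]=169, l++
l=3 r=11: |-6|<=|12| out[8]=144, r--
l=3 r=10: |-6|<=|10| out[7]=100, r--
l=3 r=9: |-6|>|5| out[6]=36, l++
l=4 r=9: |-5|<=|5| out[5]=25, r--
l=4 r=8: |-5|>|3| out[4]=25, l++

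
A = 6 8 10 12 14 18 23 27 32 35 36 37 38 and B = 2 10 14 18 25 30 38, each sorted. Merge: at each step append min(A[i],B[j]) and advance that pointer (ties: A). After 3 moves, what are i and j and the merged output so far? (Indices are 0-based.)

[i=0,j=0] A[i]=6>B[j]=2 take 2 → j++
[i=0,j=1] A[i]=6<=B[j]=10 take 6 → i++
[i=1,j=1] A[i]=8<=B[j]=10 take 8 → i++

i=2, j=1, merged so far=[2, 6, 8]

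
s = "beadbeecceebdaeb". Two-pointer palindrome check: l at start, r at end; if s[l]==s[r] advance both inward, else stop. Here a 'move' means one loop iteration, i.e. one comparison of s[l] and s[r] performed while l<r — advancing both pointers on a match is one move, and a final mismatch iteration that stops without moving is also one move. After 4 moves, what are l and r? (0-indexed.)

l=0 r=15: 'b'=='b', l++,r--
l=1 r=14: 'e'=='e', l++,r--
l=2 r=13: 'a'=='a', l++,r--
l=3 r=12: 'd'=='d', l++,r--

l=4, r=11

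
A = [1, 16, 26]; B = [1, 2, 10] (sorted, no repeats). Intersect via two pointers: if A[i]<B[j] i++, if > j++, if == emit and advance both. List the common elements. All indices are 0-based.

intersection = [1]

i=0 j=0: 1==1 emit, i++,j++
i=1 j=1: 16>2, j++
i=1 j=2: 16>10, j++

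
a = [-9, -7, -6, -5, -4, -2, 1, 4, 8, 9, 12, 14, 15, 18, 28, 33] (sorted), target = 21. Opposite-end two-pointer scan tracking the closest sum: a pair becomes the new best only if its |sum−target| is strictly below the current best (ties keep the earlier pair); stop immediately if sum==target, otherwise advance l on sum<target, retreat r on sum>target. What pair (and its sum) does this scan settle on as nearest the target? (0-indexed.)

l=0 r=15: -9+33=24 d=3 *, r--
l=0 r=14: -9+28=19 d=2 *, l++
l=1 r=14: -7+28=21 d=0 *, stop

pair (-7, 28) with sum 21 (|Δ|=0)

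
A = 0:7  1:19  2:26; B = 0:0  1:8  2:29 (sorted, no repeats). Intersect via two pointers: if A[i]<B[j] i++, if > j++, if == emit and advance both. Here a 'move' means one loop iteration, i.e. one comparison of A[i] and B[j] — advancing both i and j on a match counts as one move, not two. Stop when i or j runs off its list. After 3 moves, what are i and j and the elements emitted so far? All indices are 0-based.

[i=0,j=0] 7>0 → j++
[i=0,j=1] 7<8 → i++
[i=1,j=1] 19>8 → j++

i=1, j=2, emitted=[]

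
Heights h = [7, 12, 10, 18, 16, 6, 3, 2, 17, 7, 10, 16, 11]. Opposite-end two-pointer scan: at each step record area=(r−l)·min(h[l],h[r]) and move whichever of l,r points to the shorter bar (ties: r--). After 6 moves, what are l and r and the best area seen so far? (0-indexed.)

l=3, r=9, best area=128

[0,12] min(7,11)*12=84 best=84 * → l++
[1,12] min(12,11)*11=121 best=121 * → r--
[1,11] min(12,16)*10=120 best=121 → l++
[2,11] min(10,16)*9=90 best=121 → l++
[3,11] min(18,16)*8=128 best=128 * → r--
[3,10] min(18,10)*7=70 best=128 → r--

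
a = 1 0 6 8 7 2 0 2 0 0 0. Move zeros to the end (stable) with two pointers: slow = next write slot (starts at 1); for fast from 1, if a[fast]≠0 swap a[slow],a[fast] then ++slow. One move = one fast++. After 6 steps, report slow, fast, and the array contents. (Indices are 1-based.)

slow=6, fast=7, a=[1, 6, 8, 7, 2, 0, 0, 2, 0, 0, 0]

slow=1 fast=1: a[fast]=1≠0 swap→a[1]=1, slow++,fast++
slow=2 fast=2: a[fast]=0, fast++
slow=2 fast=3: a[fast]=6≠0 swap→a[2]=6, slow++,fast++
slow=3 fast=4: a[fast]=8≠0 swap→a[3]=8, slow++,fast++
slow=4 fast=5: a[fast]=7≠0 swap→a[4]=7, slow++,fast++
slow=5 fast=6: a[fast]=2≠0 swap→a[5]=2, slow++,fast++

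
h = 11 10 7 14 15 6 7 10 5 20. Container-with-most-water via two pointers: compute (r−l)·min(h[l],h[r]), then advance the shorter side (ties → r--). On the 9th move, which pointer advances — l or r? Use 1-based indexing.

l

[1,10] min(11,20)*9=99 best=99 * → l++
[2,10] min(10,20)*8=80 best=99 → l++
[3,10] min(7,20)*7=49 best=99 → l++
[4,10] min(14,20)*6=84 best=99 → l++
[5,10] min(15,20)*5=75 best=99 → l++
[6,10] min(6,20)*4=24 best=99 → l++
[7,10] min(7,20)*3=21 best=99 → l++
[8,10] min(10,20)*2=20 best=99 → l++
[9,10] min(5,20)*1=5 best=99 → l++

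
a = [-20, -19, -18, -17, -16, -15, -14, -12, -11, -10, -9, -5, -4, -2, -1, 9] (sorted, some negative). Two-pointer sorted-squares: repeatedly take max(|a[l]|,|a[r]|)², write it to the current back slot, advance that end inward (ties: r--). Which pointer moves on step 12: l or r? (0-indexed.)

l

[0,15] |-20|>|9| out[15]=400 → l++
[1,15] |-19|>|9| out[14]=361 → l++
[2,15] |-18|>|9| out[13]=324 → l++
[3,15] |-17|>|9| out[12]=289 → l++
[4,15] |-16|>|9| out[11]=256 → l++
[5,15] |-15|>|9| out[10]=225 → l++
[6,15] |-14|>|9| out[9]=196 → l++
[7,15] |-12|>|9| out[8]=144 → l++
[8,15] |-11|>|9| out[7]=121 → l++
[9,15] |-10|>|9| out[6]=100 → l++
[10,15] |-9|<=|9| out[5]=81 → r--
[10,14] |-9|>|-1| out[4]=81 → l++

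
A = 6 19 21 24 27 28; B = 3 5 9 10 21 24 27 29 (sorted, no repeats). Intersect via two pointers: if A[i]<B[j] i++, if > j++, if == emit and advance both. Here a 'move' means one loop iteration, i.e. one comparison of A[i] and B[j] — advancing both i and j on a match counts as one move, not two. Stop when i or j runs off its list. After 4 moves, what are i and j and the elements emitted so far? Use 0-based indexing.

[i=0,j=0] 6>3 → j++
[i=0,j=1] 6>5 → j++
[i=0,j=2] 6<9 → i++
[i=1,j=2] 19>9 → j++

i=1, j=3, emitted=[]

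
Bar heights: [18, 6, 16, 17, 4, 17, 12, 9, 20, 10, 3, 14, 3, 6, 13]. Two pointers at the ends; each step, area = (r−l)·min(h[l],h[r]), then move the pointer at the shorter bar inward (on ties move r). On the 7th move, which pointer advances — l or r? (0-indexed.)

l=0 r=14: min(18,13)*14=182 best=182 *, r--
l=0 r=13: min(18,6)*13=78 best=182, r--
l=0 r=12: min(18,3)*12=36 best=182, r--
l=0 r=11: min(18,14)*11=154 best=182, r--
l=0 r=10: min(18,3)*10=30 best=182, r--
l=0 r=9: min(18,10)*9=90 best=182, r--
l=0 r=8: min(18,20)*8=144 best=182, l++

l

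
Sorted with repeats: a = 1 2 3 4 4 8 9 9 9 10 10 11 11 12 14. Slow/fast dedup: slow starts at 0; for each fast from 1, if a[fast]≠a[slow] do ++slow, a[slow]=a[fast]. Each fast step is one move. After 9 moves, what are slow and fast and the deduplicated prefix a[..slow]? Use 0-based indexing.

slow=6, fast=10, prefix=[1, 2, 3, 4, 8, 9, 10]

(s=0,f=1) a[fast]=2≠a[slow]=1 write a[1]=2 → slow++,fast++
(s=1,f=2) a[fast]=3≠a[slow]=2 write a[2]=3 → slow++,fast++
(s=2,f=3) a[fast]=4≠a[slow]=3 write a[3]=4 → slow++,fast++
(s=3,f=4) a[fast]=4=a[slow] dup → fast++
(s=3,f=5) a[fast]=8≠a[slow]=4 write a[4]=8 → slow++,fast++
(s=4,f=6) a[fast]=9≠a[slow]=8 write a[5]=9 → slow++,fast++
(s=5,f=7) a[fast]=9=a[slow] dup → fast++
(s=5,f=8) a[fast]=9=a[slow] dup → fast++
(s=5,f=9) a[fast]=10≠a[slow]=9 write a[6]=10 → slow++,fast++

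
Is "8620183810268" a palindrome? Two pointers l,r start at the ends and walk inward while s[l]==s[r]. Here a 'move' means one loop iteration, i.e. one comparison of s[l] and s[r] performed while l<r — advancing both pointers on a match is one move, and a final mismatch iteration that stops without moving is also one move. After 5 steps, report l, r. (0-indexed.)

l=5, r=7

l=0 r=12: '8'=='8', l++,r--
l=1 r=11: '6'=='6', l++,r--
l=2 r=10: '2'=='2', l++,r--
l=3 r=9: '0'=='0', l++,r--
l=4 r=8: '1'=='1', l++,r--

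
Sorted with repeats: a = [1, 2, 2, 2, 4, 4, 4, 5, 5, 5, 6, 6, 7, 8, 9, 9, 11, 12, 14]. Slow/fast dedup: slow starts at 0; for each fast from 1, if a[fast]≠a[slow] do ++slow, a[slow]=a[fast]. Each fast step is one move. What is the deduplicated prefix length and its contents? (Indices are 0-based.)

length 11; prefix = [1, 2, 4, 5, 6, 7, 8, 9, 11, 12, 14]

(s=0,f=1) a[fast]=2≠a[slow]=1 write a[1]=2 → slow++,fast++
(s=1,f=2) a[fast]=2=a[slow] dup → fast++
(s=1,f=3) a[fast]=2=a[slow] dup → fast++
(s=1,f=4) a[fast]=4≠a[slow]=2 write a[2]=4 → slow++,fast++
(s=2,f=5) a[fast]=4=a[slow] dup → fast++
(s=2,f=6) a[fast]=4=a[slow] dup → fast++
(s=2,f=7) a[fast]=5≠a[slow]=4 write a[3]=5 → slow++,fast++
(s=3,f=8) a[fast]=5=a[slow] dup → fast++
(s=3,f=9) a[fast]=5=a[slow] dup → fast++
(s=3,f=10) a[fast]=6≠a[slow]=5 write a[4]=6 → slow++,fast++
(s=4,f=11) a[fast]=6=a[slow] dup → fast++
(s=4,f=12) a[fast]=7≠a[slow]=6 write a[5]=7 → slow++,fast++
(s=5,f=13) a[fast]=8≠a[slow]=7 write a[6]=8 → slow++,fast++
(s=6,f=14) a[fast]=9≠a[slow]=8 write a[7]=9 → slow++,fast++
(s=7,f=15) a[fast]=9=a[slow] dup → fast++
(s=7,f=16) a[fast]=11≠a[slow]=9 write a[8]=11 → slow++,fast++
(s=8,f=17) a[fast]=12≠a[slow]=11 write a[9]=12 → slow++,fast++
(s=9,f=18) a[fast]=14≠a[slow]=12 write a[10]=14 → slow++,fast++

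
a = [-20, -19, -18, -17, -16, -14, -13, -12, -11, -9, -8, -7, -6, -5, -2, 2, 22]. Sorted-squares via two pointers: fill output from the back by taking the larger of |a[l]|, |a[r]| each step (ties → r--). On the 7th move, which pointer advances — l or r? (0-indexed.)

[0,16] |-20|<=|22| out[16]=484 → r--
[0,15] |-20|>|2| out[15]=400 → l++
[1,15] |-19|>|2| out[14]=361 → l++
[2,15] |-18|>|2| out[13]=324 → l++
[3,15] |-17|>|2| out[12]=289 → l++
[4,15] |-16|>|2| out[11]=256 → l++
[5,15] |-14|>|2| out[10]=196 → l++

l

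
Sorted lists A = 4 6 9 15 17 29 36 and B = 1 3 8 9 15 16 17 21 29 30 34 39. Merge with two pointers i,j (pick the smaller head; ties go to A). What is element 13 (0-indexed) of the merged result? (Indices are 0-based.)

merged[13] = 29

i=0 j=0: A[i]=4>B[j]=1 take 1, j++
i=0 j=1: A[i]=4>B[j]=3 take 3, j++
i=0 j=2: A[i]=4<=B[j]=8 take 4, i++
i=1 j=2: A[i]=6<=B[j]=8 take 6, i++
i=2 j=2: A[i]=9>B[j]=8 take 8, j++
i=2 j=3: A[i]=9<=B[j]=9 take 9, i++
i=3 j=3: A[i]=15>B[j]=9 take 9, j++
i=3 j=4: A[i]=15<=B[j]=15 take 15, i++
i=4 j=4: A[i]=17>B[j]=15 take 15, j++
i=4 j=5: A[i]=17>B[j]=16 take 16, j++
i=4 j=6: A[i]=17<=B[j]=17 take 17, i++
i=5 j=6: A[i]=29>B[j]=17 take 17, j++
i=5 j=7: A[i]=29>B[j]=21 take 21, j++
i=5 j=8: A[i]=29<=B[j]=29 take 29, i++
i=6 j=8: A[i]=36>B[j]=29 take 29, j++
i=6 j=9: A[i]=36>B[j]=30 take 30, j++
i=6 j=10: A[i]=36>B[j]=34 take 34, j++
i=6 j=11: A[i]=36<=B[j]=39 take 36, i++
i=7 j=11: A done, take B[j]=39, j++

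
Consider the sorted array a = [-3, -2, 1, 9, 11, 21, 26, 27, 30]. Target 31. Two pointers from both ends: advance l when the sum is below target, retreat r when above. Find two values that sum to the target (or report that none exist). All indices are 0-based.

(1, 30)

[0,8] -3+30=27 <31 → l++
[1,8] -2+30=28 <31 → l++
[2,8] 1+30=31 → found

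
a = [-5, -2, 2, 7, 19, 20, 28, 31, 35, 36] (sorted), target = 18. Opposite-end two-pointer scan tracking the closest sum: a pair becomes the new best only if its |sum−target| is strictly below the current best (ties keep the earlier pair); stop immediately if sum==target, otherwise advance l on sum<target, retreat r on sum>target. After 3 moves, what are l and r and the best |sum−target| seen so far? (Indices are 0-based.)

[0,9] -5+36=31 d=13 * → r--
[0,8] -5+35=30 d=12 * → r--
[0,7] -5+31=26 d=8 * → r--

l=0, r=6, best |Δ|=8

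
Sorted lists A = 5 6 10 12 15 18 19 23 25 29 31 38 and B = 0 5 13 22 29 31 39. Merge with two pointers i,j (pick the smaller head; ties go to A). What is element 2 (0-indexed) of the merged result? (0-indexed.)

i=0 j=0: A[i]=5>B[j]=0 take 0, j++
i=0 j=1: A[i]=5<=B[j]=5 take 5, i++
i=1 j=1: A[i]=6>B[j]=5 take 5, j++
i=1 j=2: A[i]=6<=B[j]=13 take 6, i++
i=2 j=2: A[i]=10<=B[j]=13 take 10, i++
i=3 j=2: A[i]=12<=B[j]=13 take 12, i++
i=4 j=2: A[i]=15>B[j]=13 take 13, j++
i=4 j=3: A[i]=15<=B[j]=22 take 15, i++
i=5 j=3: A[i]=18<=B[j]=22 take 18, i++
i=6 j=3: A[i]=19<=B[j]=22 take 19, i++
i=7 j=3: A[i]=23>B[j]=22 take 22, j++
i=7 j=4: A[i]=23<=B[j]=29 take 23, i++
i=8 j=4: A[i]=25<=B[j]=29 take 25, i++
i=9 j=4: A[i]=29<=B[j]=29 take 29, i++
i=10 j=4: A[i]=31>B[j]=29 take 29, j++
i=10 j=5: A[i]=31<=B[j]=31 take 31, i++
i=11 j=5: A[i]=38>B[j]=31 take 31, j++
i=11 j=6: A[i]=38<=B[j]=39 take 38, i++
i=12 j=6: A done, take B[j]=39, j++

merged[2] = 5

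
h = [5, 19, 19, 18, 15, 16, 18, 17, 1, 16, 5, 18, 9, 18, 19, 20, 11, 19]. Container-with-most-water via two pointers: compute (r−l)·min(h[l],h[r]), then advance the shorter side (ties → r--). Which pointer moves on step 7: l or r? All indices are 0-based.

[0,17] min(5,19)*17=85 best=85 * → l++
[1,17] min(19,19)*16=304 best=304 * → r--
[1,16] min(19,11)*15=165 best=304 → r--
[1,15] min(19,20)*14=266 best=304 → l++
[2,15] min(19,20)*13=247 best=304 → l++
[3,15] min(18,20)*12=216 best=304 → l++
[4,15] min(15,20)*11=165 best=304 → l++

l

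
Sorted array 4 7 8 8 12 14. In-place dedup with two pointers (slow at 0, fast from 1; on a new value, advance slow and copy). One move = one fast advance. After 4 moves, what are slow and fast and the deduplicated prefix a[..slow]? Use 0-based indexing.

slow=3, fast=5, prefix=[4, 7, 8, 12]

(s=0,f=1) a[fast]=7≠a[slow]=4 write a[1]=7 → slow++,fast++
(s=1,f=2) a[fast]=8≠a[slow]=7 write a[2]=8 → slow++,fast++
(s=2,f=3) a[fast]=8=a[slow] dup → fast++
(s=2,f=4) a[fast]=12≠a[slow]=8 write a[3]=12 → slow++,fast++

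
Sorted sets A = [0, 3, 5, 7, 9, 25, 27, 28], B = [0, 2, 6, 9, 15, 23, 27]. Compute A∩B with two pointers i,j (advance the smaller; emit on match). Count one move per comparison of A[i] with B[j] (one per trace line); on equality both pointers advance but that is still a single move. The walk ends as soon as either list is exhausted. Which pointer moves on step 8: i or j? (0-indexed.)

i=0 j=0: 0==0 emit, i++,j++
i=1 j=1: 3>2, j++
i=1 j=2: 3<6, i++
i=2 j=2: 5<6, i++
i=3 j=2: 7>6, j++
i=3 j=3: 7<9, i++
i=4 j=3: 9==9 emit, i++,j++
i=5 j=4: 25>15, j++

j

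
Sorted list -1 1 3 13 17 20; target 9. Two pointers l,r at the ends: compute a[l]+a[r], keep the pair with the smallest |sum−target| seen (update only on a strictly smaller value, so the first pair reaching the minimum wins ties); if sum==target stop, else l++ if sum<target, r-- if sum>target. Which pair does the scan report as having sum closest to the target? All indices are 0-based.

l=0 r=5: -1+20=19 d=10 *, r--
l=0 r=4: -1+17=16 d=7 *, r--
l=0 r=3: -1+13=12 d=3 *, r--
l=0 r=2: -1+3=2 d=7, l++
l=1 r=2: 1+3=4 d=5, l++

pair (-1, 13) with sum 12 (|Δ|=3)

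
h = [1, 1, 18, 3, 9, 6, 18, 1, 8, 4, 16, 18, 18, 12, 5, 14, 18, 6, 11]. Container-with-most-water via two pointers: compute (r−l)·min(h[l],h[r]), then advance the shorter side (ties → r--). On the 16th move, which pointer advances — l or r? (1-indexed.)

l=1 r=19: min(1,11)*18=18 best=18 *, l++
l=2 r=19: min(1,11)*17=17 best=18, l++
l=3 r=19: min(18,11)*16=176 best=176 *, r--
l=3 r=18: min(18,6)*15=90 best=176, r--
l=3 r=17: min(18,18)*14=252 best=252 *, r--
l=3 r=16: min(18,14)*13=182 best=252, r--
l=3 r=15: min(18,5)*12=60 best=252, r--
l=3 r=14: min(18,12)*11=132 best=252, r--
l=3 r=13: min(18,18)*10=180 best=252, r--
l=3 r=12: min(18,18)*9=162 best=252, r--
l=3 r=11: min(18,16)*8=128 best=252, r--
l=3 r=10: min(18,4)*7=28 best=252, r--
l=3 r=9: min(18,8)*6=48 best=252, r--
l=3 r=8: min(18,1)*5=5 best=252, r--
l=3 r=7: min(18,18)*4=72 best=252, r--
l=3 r=6: min(18,6)*3=18 best=252, r--

r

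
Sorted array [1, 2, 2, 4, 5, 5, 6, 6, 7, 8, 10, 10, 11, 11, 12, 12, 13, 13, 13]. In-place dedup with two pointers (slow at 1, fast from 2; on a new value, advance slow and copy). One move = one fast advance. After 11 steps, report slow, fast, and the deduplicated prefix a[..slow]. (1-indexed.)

slow=8, fast=13, prefix=[1, 2, 4, 5, 6, 7, 8, 10]

(s=1,f=2) a[fast]=2≠a[slow]=1 write a[2]=2 → slow++,fast++
(s=2,f=3) a[fast]=2=a[slow] dup → fast++
(s=2,f=4) a[fast]=4≠a[slow]=2 write a[3]=4 → slow++,fast++
(s=3,f=5) a[fast]=5≠a[slow]=4 write a[4]=5 → slow++,fast++
(s=4,f=6) a[fast]=5=a[slow] dup → fast++
(s=4,f=7) a[fast]=6≠a[slow]=5 write a[5]=6 → slow++,fast++
(s=5,f=8) a[fast]=6=a[slow] dup → fast++
(s=5,f=9) a[fast]=7≠a[slow]=6 write a[6]=7 → slow++,fast++
(s=6,f=10) a[fast]=8≠a[slow]=7 write a[7]=8 → slow++,fast++
(s=7,f=11) a[fast]=10≠a[slow]=8 write a[8]=10 → slow++,fast++
(s=8,f=12) a[fast]=10=a[slow] dup → fast++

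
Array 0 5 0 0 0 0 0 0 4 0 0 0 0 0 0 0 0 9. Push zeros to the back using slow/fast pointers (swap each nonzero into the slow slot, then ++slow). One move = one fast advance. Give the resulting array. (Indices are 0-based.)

[5, 4, 9, 0, 0, 0, 0, 0, 0, 0, 0, 0, 0, 0, 0, 0, 0, 0]

slow=0 fast=0: a[fast]=0, fast++
slow=0 fast=1: a[fast]=5≠0 swap→a[0]=5, slow++,fast++
slow=1 fast=2: a[fast]=0, fast++
slow=1 fast=3: a[fast]=0, fast++
slow=1 fast=4: a[fast]=0, fast++
slow=1 fast=5: a[fast]=0, fast++
slow=1 fast=6: a[fast]=0, fast++
slow=1 fast=7: a[fast]=0, fast++
slow=1 fast=8: a[fast]=4≠0 swap→a[1]=4, slow++,fast++
slow=2 fast=9: a[fast]=0, fast++
slow=2 fast=10: a[fast]=0, fast++
slow=2 fast=11: a[fast]=0, fast++
slow=2 fast=12: a[fast]=0, fast++
slow=2 fast=13: a[fast]=0, fast++
slow=2 fast=14: a[fast]=0, fast++
slow=2 fast=15: a[fast]=0, fast++
slow=2 fast=16: a[fast]=0, fast++
slow=2 fast=17: a[fast]=9≠0 swap→a[2]=9, slow++,fast++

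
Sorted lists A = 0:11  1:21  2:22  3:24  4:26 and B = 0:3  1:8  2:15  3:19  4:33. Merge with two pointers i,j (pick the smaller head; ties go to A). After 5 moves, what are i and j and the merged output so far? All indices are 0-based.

i=1, j=4, merged so far=[3, 8, 11, 15, 19]

[i=0,j=0] A[i]=11>B[j]=3 take 3 → j++
[i=0,j=1] A[i]=11>B[j]=8 take 8 → j++
[i=0,j=2] A[i]=11<=B[j]=15 take 11 → i++
[i=1,j=2] A[i]=21>B[j]=15 take 15 → j++
[i=1,j=3] A[i]=21>B[j]=19 take 19 → j++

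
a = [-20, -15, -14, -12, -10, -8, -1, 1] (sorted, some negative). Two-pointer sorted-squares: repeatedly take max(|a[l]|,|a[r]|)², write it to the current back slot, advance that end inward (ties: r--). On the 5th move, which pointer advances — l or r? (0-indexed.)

l=0 r=7: |-20|>|1| out[7]=400, l++
l=1 r=7: |-15|>|1| out[6]=225, l++
l=2 r=7: |-14|>|1| out[5]=196, l++
l=3 r=7: |-12|>|1| out[4]=144, l++
l=4 r=7: |-10|>|1| out[3]=100, l++

l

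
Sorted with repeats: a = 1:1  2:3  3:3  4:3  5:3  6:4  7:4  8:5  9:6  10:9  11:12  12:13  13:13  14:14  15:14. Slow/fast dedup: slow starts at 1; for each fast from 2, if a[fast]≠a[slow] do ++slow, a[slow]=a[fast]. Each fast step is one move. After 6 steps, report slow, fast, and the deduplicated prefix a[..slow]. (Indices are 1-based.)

slow=3, fast=8, prefix=[1, 3, 4]

slow=1 fast=2: a[fast]=3≠a[slow]=1 write a[2]=3, slow++,fast++
slow=2 fast=3: a[fast]=3=a[slow] dup, fast++
slow=2 fast=4: a[fast]=3=a[slow] dup, fast++
slow=2 fast=5: a[fast]=3=a[slow] dup, fast++
slow=2 fast=6: a[fast]=4≠a[slow]=3 write a[3]=4, slow++,fast++
slow=3 fast=7: a[fast]=4=a[slow] dup, fast++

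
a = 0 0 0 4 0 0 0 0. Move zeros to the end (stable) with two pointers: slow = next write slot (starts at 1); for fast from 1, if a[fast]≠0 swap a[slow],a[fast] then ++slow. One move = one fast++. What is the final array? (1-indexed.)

[4, 0, 0, 0, 0, 0, 0, 0]

slow=1 fast=1: a[fast]=0, fast++
slow=1 fast=2: a[fast]=0, fast++
slow=1 fast=3: a[fast]=0, fast++
slow=1 fast=4: a[fast]=4≠0 swap→a[1]=4, slow++,fast++
slow=2 fast=5: a[fast]=0, fast++
slow=2 fast=6: a[fast]=0, fast++
slow=2 fast=7: a[fast]=0, fast++
slow=2 fast=8: a[fast]=0, fast++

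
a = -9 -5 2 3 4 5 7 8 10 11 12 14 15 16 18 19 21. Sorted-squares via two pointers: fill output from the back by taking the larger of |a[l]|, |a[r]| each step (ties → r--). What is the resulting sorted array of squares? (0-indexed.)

[4, 9, 16, 25, 25, 49, 64, 81, 100, 121, 144, 196, 225, 256, 324, 361, 441]

l=0 r=16: |-9|<=|21| out[16]=441, r--
l=0 r=15: |-9|<=|19| out[15]=361, r--
l=0 r=14: |-9|<=|18| out[14]=324, r--
l=0 r=13: |-9|<=|16| out[13]=256, r--
l=0 r=12: |-9|<=|15| out[12]=225, r--
l=0 r=11: |-9|<=|14| out[11]=196, r--
l=0 r=10: |-9|<=|12| out[10]=144, r--
l=0 r=9: |-9|<=|11| out[9]=121, r--
l=0 r=8: |-9|<=|10| out[8]=100, r--
l=0 r=7: |-9|>|8| out[7]=81, l++
l=1 r=7: |-5|<=|8| out[6]=64, r--
l=1 r=6: |-5|<=|7| out[5]=49, r--
l=1 r=5: |-5|<=|5| out[4]=25, r--
l=1 r=4: |-5|>|4| out[3]=25, l++
l=2 r=4: |2|<=|4| out[2]=16, r--
l=2 r=3: |2|<=|3| out[1]=9, r--
l=2 r=2: |2|<=|2| out[0]=4, r--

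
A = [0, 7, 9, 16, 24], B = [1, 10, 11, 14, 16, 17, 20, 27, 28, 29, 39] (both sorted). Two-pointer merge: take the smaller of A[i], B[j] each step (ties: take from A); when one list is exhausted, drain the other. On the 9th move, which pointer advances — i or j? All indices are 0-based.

[i=0,j=0] A[i]=0<=B[j]=1 take 0 → i++
[i=1,j=0] A[i]=7>B[j]=1 take 1 → j++
[i=1,j=1] A[i]=7<=B[j]=10 take 7 → i++
[i=2,j=1] A[i]=9<=B[j]=10 take 9 → i++
[i=3,j=1] A[i]=16>B[j]=10 take 10 → j++
[i=3,j=2] A[i]=16>B[j]=11 take 11 → j++
[i=3,j=3] A[i]=16>B[j]=14 take 14 → j++
[i=3,j=4] A[i]=16<=B[j]=16 take 16 → i++
[i=4,j=4] A[i]=24>B[j]=16 take 16 → j++

j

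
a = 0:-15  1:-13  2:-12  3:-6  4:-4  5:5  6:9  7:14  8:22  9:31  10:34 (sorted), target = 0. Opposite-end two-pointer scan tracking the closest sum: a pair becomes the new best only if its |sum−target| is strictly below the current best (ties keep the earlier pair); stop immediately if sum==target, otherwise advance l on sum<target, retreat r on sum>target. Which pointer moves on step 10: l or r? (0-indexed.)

r

l=0 r=10: -15+34=19 d=19 *, r--
l=0 r=9: -15+31=16 d=16 *, r--
l=0 r=8: -15+22=7 d=7 *, r--
l=0 r=7: -15+14=-1 d=1 *, l++
l=1 r=7: -13+14=1 d=1, r--
l=1 r=6: -13+9=-4 d=4, l++
l=2 r=6: -12+9=-3 d=3, l++
l=3 r=6: -6+9=3 d=3, r--
l=3 r=5: -6+5=-1 d=1, l++
l=4 r=5: -4+5=1 d=1, r--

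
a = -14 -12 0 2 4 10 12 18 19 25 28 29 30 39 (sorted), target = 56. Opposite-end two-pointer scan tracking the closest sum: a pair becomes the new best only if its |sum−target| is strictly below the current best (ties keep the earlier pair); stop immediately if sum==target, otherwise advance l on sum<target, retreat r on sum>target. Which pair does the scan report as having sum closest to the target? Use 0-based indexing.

pair (18, 39) with sum 57 (|Δ|=1)

[0,13] -14+39=25 d=31 * → l++
[1,13] -12+39=27 d=29 * → l++
[2,13] 0+39=39 d=17 * → l++
[3,13] 2+39=41 d=15 * → l++
[4,13] 4+39=43 d=13 * → l++
[5,13] 10+39=49 d=7 * → l++
[6,13] 12+39=51 d=5 * → l++
[7,13] 18+39=57 d=1 * → r--
[7,12] 18+30=48 d=8 → l++
[8,12] 19+30=49 d=7 → l++
[9,12] 25+30=55 d=1 → l++
[10,12] 28+30=58 d=2 → r--
[10,11] 28+29=57 d=1 → r--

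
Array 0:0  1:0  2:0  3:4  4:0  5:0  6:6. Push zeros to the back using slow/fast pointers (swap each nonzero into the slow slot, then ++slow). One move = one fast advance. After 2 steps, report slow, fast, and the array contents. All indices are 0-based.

slow=0, fast=2, a=[0, 0, 0, 4, 0, 0, 6]

(s=0,f=0) a[fast]=0 → fast++
(s=0,f=1) a[fast]=0 → fast++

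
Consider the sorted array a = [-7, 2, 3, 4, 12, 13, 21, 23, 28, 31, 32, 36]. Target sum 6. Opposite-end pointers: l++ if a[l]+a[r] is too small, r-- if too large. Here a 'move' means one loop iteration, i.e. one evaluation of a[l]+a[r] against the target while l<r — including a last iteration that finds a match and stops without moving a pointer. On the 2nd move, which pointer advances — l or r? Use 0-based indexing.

r

[0,11] -7+36=29 >6 → r--
[0,10] -7+32=25 >6 → r--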